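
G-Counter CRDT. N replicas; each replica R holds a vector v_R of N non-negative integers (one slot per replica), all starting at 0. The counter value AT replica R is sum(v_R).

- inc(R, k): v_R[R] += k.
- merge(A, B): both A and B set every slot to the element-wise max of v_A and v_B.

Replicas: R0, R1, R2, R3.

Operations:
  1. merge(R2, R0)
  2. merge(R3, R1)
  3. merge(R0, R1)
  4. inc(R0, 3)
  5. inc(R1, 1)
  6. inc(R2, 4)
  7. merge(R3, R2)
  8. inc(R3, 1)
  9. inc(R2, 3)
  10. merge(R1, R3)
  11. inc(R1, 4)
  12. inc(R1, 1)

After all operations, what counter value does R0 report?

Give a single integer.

Op 1: merge R2<->R0 -> R2=(0,0,0,0) R0=(0,0,0,0)
Op 2: merge R3<->R1 -> R3=(0,0,0,0) R1=(0,0,0,0)
Op 3: merge R0<->R1 -> R0=(0,0,0,0) R1=(0,0,0,0)
Op 4: inc R0 by 3 -> R0=(3,0,0,0) value=3
Op 5: inc R1 by 1 -> R1=(0,1,0,0) value=1
Op 6: inc R2 by 4 -> R2=(0,0,4,0) value=4
Op 7: merge R3<->R2 -> R3=(0,0,4,0) R2=(0,0,4,0)
Op 8: inc R3 by 1 -> R3=(0,0,4,1) value=5
Op 9: inc R2 by 3 -> R2=(0,0,7,0) value=7
Op 10: merge R1<->R3 -> R1=(0,1,4,1) R3=(0,1,4,1)
Op 11: inc R1 by 4 -> R1=(0,5,4,1) value=10
Op 12: inc R1 by 1 -> R1=(0,6,4,1) value=11

Answer: 3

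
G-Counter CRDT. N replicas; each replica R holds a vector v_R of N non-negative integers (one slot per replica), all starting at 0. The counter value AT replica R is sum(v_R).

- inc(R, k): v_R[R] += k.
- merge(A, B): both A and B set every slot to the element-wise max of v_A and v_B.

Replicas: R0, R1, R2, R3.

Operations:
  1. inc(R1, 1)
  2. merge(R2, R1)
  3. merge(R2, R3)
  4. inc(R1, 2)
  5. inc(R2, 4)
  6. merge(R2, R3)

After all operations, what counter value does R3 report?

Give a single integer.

Answer: 5

Derivation:
Op 1: inc R1 by 1 -> R1=(0,1,0,0) value=1
Op 2: merge R2<->R1 -> R2=(0,1,0,0) R1=(0,1,0,0)
Op 3: merge R2<->R3 -> R2=(0,1,0,0) R3=(0,1,0,0)
Op 4: inc R1 by 2 -> R1=(0,3,0,0) value=3
Op 5: inc R2 by 4 -> R2=(0,1,4,0) value=5
Op 6: merge R2<->R3 -> R2=(0,1,4,0) R3=(0,1,4,0)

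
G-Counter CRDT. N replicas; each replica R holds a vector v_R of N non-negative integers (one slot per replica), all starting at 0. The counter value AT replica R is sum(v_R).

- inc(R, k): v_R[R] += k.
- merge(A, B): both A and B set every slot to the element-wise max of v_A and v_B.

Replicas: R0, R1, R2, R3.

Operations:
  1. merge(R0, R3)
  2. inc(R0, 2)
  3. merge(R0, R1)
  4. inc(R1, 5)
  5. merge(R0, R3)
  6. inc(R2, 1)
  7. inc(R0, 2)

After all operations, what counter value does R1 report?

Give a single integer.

Op 1: merge R0<->R3 -> R0=(0,0,0,0) R3=(0,0,0,0)
Op 2: inc R0 by 2 -> R0=(2,0,0,0) value=2
Op 3: merge R0<->R1 -> R0=(2,0,0,0) R1=(2,0,0,0)
Op 4: inc R1 by 5 -> R1=(2,5,0,0) value=7
Op 5: merge R0<->R3 -> R0=(2,0,0,0) R3=(2,0,0,0)
Op 6: inc R2 by 1 -> R2=(0,0,1,0) value=1
Op 7: inc R0 by 2 -> R0=(4,0,0,0) value=4

Answer: 7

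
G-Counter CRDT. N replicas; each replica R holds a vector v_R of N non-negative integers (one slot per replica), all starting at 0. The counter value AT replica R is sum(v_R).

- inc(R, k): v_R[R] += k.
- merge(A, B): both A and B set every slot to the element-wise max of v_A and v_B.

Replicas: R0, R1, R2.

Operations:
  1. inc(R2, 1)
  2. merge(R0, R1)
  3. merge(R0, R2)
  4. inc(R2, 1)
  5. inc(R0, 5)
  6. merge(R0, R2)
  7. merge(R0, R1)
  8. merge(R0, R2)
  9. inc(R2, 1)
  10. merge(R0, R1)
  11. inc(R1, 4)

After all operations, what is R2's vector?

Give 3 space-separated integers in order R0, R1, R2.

Answer: 5 0 3

Derivation:
Op 1: inc R2 by 1 -> R2=(0,0,1) value=1
Op 2: merge R0<->R1 -> R0=(0,0,0) R1=(0,0,0)
Op 3: merge R0<->R2 -> R0=(0,0,1) R2=(0,0,1)
Op 4: inc R2 by 1 -> R2=(0,0,2) value=2
Op 5: inc R0 by 5 -> R0=(5,0,1) value=6
Op 6: merge R0<->R2 -> R0=(5,0,2) R2=(5,0,2)
Op 7: merge R0<->R1 -> R0=(5,0,2) R1=(5,0,2)
Op 8: merge R0<->R2 -> R0=(5,0,2) R2=(5,0,2)
Op 9: inc R2 by 1 -> R2=(5,0,3) value=8
Op 10: merge R0<->R1 -> R0=(5,0,2) R1=(5,0,2)
Op 11: inc R1 by 4 -> R1=(5,4,2) value=11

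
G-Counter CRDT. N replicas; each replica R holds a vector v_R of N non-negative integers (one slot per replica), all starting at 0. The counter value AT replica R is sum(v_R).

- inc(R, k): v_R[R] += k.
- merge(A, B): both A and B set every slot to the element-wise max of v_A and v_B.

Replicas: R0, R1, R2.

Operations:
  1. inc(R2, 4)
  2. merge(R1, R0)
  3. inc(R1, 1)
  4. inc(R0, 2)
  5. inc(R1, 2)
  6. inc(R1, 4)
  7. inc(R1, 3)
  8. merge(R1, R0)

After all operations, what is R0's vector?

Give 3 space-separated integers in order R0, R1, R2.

Answer: 2 10 0

Derivation:
Op 1: inc R2 by 4 -> R2=(0,0,4) value=4
Op 2: merge R1<->R0 -> R1=(0,0,0) R0=(0,0,0)
Op 3: inc R1 by 1 -> R1=(0,1,0) value=1
Op 4: inc R0 by 2 -> R0=(2,0,0) value=2
Op 5: inc R1 by 2 -> R1=(0,3,0) value=3
Op 6: inc R1 by 4 -> R1=(0,7,0) value=7
Op 7: inc R1 by 3 -> R1=(0,10,0) value=10
Op 8: merge R1<->R0 -> R1=(2,10,0) R0=(2,10,0)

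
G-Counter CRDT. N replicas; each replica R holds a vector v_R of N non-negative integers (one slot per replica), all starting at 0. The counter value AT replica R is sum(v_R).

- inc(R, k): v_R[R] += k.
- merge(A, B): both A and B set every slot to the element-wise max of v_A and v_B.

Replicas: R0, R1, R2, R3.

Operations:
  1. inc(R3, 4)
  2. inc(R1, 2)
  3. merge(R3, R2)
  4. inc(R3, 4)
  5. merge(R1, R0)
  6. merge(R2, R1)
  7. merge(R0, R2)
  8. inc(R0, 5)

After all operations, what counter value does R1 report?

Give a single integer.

Answer: 6

Derivation:
Op 1: inc R3 by 4 -> R3=(0,0,0,4) value=4
Op 2: inc R1 by 2 -> R1=(0,2,0,0) value=2
Op 3: merge R3<->R2 -> R3=(0,0,0,4) R2=(0,0,0,4)
Op 4: inc R3 by 4 -> R3=(0,0,0,8) value=8
Op 5: merge R1<->R0 -> R1=(0,2,0,0) R0=(0,2,0,0)
Op 6: merge R2<->R1 -> R2=(0,2,0,4) R1=(0,2,0,4)
Op 7: merge R0<->R2 -> R0=(0,2,0,4) R2=(0,2,0,4)
Op 8: inc R0 by 5 -> R0=(5,2,0,4) value=11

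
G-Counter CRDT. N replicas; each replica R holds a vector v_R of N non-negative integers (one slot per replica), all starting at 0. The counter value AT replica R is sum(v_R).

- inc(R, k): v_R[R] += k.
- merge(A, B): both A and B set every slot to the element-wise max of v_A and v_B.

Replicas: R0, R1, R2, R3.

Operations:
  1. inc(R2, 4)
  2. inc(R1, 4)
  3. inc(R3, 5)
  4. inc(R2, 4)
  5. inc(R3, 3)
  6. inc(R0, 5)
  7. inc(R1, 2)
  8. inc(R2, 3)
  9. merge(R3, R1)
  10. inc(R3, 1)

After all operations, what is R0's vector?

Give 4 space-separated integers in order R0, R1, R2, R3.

Answer: 5 0 0 0

Derivation:
Op 1: inc R2 by 4 -> R2=(0,0,4,0) value=4
Op 2: inc R1 by 4 -> R1=(0,4,0,0) value=4
Op 3: inc R3 by 5 -> R3=(0,0,0,5) value=5
Op 4: inc R2 by 4 -> R2=(0,0,8,0) value=8
Op 5: inc R3 by 3 -> R3=(0,0,0,8) value=8
Op 6: inc R0 by 5 -> R0=(5,0,0,0) value=5
Op 7: inc R1 by 2 -> R1=(0,6,0,0) value=6
Op 8: inc R2 by 3 -> R2=(0,0,11,0) value=11
Op 9: merge R3<->R1 -> R3=(0,6,0,8) R1=(0,6,0,8)
Op 10: inc R3 by 1 -> R3=(0,6,0,9) value=15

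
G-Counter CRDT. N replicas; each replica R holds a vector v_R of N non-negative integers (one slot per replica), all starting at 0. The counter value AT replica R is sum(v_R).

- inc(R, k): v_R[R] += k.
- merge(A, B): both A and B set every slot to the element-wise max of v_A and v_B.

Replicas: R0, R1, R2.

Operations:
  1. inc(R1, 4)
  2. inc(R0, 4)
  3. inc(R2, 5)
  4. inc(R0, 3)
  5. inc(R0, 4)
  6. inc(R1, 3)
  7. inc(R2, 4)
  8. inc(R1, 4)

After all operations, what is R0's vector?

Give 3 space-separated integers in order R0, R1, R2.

Answer: 11 0 0

Derivation:
Op 1: inc R1 by 4 -> R1=(0,4,0) value=4
Op 2: inc R0 by 4 -> R0=(4,0,0) value=4
Op 3: inc R2 by 5 -> R2=(0,0,5) value=5
Op 4: inc R0 by 3 -> R0=(7,0,0) value=7
Op 5: inc R0 by 4 -> R0=(11,0,0) value=11
Op 6: inc R1 by 3 -> R1=(0,7,0) value=7
Op 7: inc R2 by 4 -> R2=(0,0,9) value=9
Op 8: inc R1 by 4 -> R1=(0,11,0) value=11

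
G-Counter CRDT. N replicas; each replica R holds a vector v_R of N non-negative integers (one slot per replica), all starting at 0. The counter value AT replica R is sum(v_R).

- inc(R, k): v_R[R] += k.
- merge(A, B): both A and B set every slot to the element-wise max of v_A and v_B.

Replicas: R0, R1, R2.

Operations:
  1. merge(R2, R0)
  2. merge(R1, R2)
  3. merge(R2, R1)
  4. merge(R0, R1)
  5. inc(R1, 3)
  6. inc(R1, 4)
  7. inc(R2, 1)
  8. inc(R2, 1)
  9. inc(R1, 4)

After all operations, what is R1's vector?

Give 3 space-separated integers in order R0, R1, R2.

Op 1: merge R2<->R0 -> R2=(0,0,0) R0=(0,0,0)
Op 2: merge R1<->R2 -> R1=(0,0,0) R2=(0,0,0)
Op 3: merge R2<->R1 -> R2=(0,0,0) R1=(0,0,0)
Op 4: merge R0<->R1 -> R0=(0,0,0) R1=(0,0,0)
Op 5: inc R1 by 3 -> R1=(0,3,0) value=3
Op 6: inc R1 by 4 -> R1=(0,7,0) value=7
Op 7: inc R2 by 1 -> R2=(0,0,1) value=1
Op 8: inc R2 by 1 -> R2=(0,0,2) value=2
Op 9: inc R1 by 4 -> R1=(0,11,0) value=11

Answer: 0 11 0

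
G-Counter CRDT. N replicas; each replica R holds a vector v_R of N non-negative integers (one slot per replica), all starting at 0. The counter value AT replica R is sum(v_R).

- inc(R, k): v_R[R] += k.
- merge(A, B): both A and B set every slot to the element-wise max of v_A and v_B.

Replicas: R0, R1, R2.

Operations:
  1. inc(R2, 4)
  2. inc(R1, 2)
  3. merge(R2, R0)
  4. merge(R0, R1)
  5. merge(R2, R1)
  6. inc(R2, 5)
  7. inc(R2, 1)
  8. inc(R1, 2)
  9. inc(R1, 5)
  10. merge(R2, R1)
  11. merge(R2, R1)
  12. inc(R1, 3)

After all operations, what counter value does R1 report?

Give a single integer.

Op 1: inc R2 by 4 -> R2=(0,0,4) value=4
Op 2: inc R1 by 2 -> R1=(0,2,0) value=2
Op 3: merge R2<->R0 -> R2=(0,0,4) R0=(0,0,4)
Op 4: merge R0<->R1 -> R0=(0,2,4) R1=(0,2,4)
Op 5: merge R2<->R1 -> R2=(0,2,4) R1=(0,2,4)
Op 6: inc R2 by 5 -> R2=(0,2,9) value=11
Op 7: inc R2 by 1 -> R2=(0,2,10) value=12
Op 8: inc R1 by 2 -> R1=(0,4,4) value=8
Op 9: inc R1 by 5 -> R1=(0,9,4) value=13
Op 10: merge R2<->R1 -> R2=(0,9,10) R1=(0,9,10)
Op 11: merge R2<->R1 -> R2=(0,9,10) R1=(0,9,10)
Op 12: inc R1 by 3 -> R1=(0,12,10) value=22

Answer: 22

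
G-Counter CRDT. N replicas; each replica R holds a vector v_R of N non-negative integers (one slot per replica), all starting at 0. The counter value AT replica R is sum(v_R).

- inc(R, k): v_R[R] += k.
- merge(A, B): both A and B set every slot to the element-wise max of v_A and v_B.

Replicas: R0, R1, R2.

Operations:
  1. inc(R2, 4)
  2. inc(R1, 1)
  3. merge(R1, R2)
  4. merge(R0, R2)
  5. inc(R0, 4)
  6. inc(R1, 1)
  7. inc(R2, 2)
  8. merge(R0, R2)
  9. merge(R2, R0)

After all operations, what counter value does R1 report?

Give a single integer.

Op 1: inc R2 by 4 -> R2=(0,0,4) value=4
Op 2: inc R1 by 1 -> R1=(0,1,0) value=1
Op 3: merge R1<->R2 -> R1=(0,1,4) R2=(0,1,4)
Op 4: merge R0<->R2 -> R0=(0,1,4) R2=(0,1,4)
Op 5: inc R0 by 4 -> R0=(4,1,4) value=9
Op 6: inc R1 by 1 -> R1=(0,2,4) value=6
Op 7: inc R2 by 2 -> R2=(0,1,6) value=7
Op 8: merge R0<->R2 -> R0=(4,1,6) R2=(4,1,6)
Op 9: merge R2<->R0 -> R2=(4,1,6) R0=(4,1,6)

Answer: 6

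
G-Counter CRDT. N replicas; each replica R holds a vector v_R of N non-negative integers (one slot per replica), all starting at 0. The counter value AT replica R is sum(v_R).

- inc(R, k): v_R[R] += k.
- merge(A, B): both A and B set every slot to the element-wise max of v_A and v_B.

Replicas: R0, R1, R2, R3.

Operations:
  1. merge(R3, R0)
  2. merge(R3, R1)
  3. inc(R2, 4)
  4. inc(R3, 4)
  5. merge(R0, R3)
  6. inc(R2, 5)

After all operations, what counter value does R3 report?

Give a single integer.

Op 1: merge R3<->R0 -> R3=(0,0,0,0) R0=(0,0,0,0)
Op 2: merge R3<->R1 -> R3=(0,0,0,0) R1=(0,0,0,0)
Op 3: inc R2 by 4 -> R2=(0,0,4,0) value=4
Op 4: inc R3 by 4 -> R3=(0,0,0,4) value=4
Op 5: merge R0<->R3 -> R0=(0,0,0,4) R3=(0,0,0,4)
Op 6: inc R2 by 5 -> R2=(0,0,9,0) value=9

Answer: 4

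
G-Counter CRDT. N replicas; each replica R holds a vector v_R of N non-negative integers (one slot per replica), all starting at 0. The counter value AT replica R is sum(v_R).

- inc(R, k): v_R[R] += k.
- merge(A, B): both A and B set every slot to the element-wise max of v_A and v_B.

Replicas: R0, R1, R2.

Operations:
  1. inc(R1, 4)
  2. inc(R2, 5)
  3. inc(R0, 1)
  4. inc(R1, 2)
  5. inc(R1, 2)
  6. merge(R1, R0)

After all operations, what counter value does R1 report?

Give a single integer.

Answer: 9

Derivation:
Op 1: inc R1 by 4 -> R1=(0,4,0) value=4
Op 2: inc R2 by 5 -> R2=(0,0,5) value=5
Op 3: inc R0 by 1 -> R0=(1,0,0) value=1
Op 4: inc R1 by 2 -> R1=(0,6,0) value=6
Op 5: inc R1 by 2 -> R1=(0,8,0) value=8
Op 6: merge R1<->R0 -> R1=(1,8,0) R0=(1,8,0)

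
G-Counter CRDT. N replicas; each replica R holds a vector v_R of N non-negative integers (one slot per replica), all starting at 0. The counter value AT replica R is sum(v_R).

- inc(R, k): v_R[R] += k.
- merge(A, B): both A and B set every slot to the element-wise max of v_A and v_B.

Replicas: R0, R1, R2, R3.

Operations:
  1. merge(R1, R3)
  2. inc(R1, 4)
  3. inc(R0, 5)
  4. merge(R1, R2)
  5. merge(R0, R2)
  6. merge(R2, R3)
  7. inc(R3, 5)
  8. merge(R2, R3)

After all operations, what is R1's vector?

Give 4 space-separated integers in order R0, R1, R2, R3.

Op 1: merge R1<->R3 -> R1=(0,0,0,0) R3=(0,0,0,0)
Op 2: inc R1 by 4 -> R1=(0,4,0,0) value=4
Op 3: inc R0 by 5 -> R0=(5,0,0,0) value=5
Op 4: merge R1<->R2 -> R1=(0,4,0,0) R2=(0,4,0,0)
Op 5: merge R0<->R2 -> R0=(5,4,0,0) R2=(5,4,0,0)
Op 6: merge R2<->R3 -> R2=(5,4,0,0) R3=(5,4,0,0)
Op 7: inc R3 by 5 -> R3=(5,4,0,5) value=14
Op 8: merge R2<->R3 -> R2=(5,4,0,5) R3=(5,4,0,5)

Answer: 0 4 0 0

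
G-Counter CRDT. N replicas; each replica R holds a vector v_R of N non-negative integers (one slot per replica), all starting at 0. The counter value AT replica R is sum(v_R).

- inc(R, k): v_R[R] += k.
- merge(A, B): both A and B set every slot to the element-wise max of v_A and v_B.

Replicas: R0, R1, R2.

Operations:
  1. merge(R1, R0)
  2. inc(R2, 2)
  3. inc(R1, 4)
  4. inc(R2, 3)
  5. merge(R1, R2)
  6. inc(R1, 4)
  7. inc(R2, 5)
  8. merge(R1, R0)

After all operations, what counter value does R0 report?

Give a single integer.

Op 1: merge R1<->R0 -> R1=(0,0,0) R0=(0,0,0)
Op 2: inc R2 by 2 -> R2=(0,0,2) value=2
Op 3: inc R1 by 4 -> R1=(0,4,0) value=4
Op 4: inc R2 by 3 -> R2=(0,0,5) value=5
Op 5: merge R1<->R2 -> R1=(0,4,5) R2=(0,4,5)
Op 6: inc R1 by 4 -> R1=(0,8,5) value=13
Op 7: inc R2 by 5 -> R2=(0,4,10) value=14
Op 8: merge R1<->R0 -> R1=(0,8,5) R0=(0,8,5)

Answer: 13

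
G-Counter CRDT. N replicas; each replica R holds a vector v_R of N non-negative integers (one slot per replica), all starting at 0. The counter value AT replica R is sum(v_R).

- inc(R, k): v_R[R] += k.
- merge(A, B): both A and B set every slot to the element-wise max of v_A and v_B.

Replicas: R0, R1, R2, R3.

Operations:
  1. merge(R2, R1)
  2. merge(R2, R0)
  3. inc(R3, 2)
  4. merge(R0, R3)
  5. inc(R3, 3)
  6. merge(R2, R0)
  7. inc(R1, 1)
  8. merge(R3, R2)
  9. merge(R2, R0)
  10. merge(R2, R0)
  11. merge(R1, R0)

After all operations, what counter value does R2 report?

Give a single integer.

Answer: 5

Derivation:
Op 1: merge R2<->R1 -> R2=(0,0,0,0) R1=(0,0,0,0)
Op 2: merge R2<->R0 -> R2=(0,0,0,0) R0=(0,0,0,0)
Op 3: inc R3 by 2 -> R3=(0,0,0,2) value=2
Op 4: merge R0<->R3 -> R0=(0,0,0,2) R3=(0,0,0,2)
Op 5: inc R3 by 3 -> R3=(0,0,0,5) value=5
Op 6: merge R2<->R0 -> R2=(0,0,0,2) R0=(0,0,0,2)
Op 7: inc R1 by 1 -> R1=(0,1,0,0) value=1
Op 8: merge R3<->R2 -> R3=(0,0,0,5) R2=(0,0,0,5)
Op 9: merge R2<->R0 -> R2=(0,0,0,5) R0=(0,0,0,5)
Op 10: merge R2<->R0 -> R2=(0,0,0,5) R0=(0,0,0,5)
Op 11: merge R1<->R0 -> R1=(0,1,0,5) R0=(0,1,0,5)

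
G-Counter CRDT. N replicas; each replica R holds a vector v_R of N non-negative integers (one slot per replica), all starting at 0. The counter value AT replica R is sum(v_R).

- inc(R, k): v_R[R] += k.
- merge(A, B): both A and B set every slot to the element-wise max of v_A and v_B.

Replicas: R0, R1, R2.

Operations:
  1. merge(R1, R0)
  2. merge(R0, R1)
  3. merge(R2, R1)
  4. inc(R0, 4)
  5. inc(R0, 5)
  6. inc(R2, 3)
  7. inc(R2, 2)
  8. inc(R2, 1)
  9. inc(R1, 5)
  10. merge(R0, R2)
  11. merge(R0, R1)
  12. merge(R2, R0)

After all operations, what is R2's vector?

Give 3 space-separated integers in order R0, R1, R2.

Answer: 9 5 6

Derivation:
Op 1: merge R1<->R0 -> R1=(0,0,0) R0=(0,0,0)
Op 2: merge R0<->R1 -> R0=(0,0,0) R1=(0,0,0)
Op 3: merge R2<->R1 -> R2=(0,0,0) R1=(0,0,0)
Op 4: inc R0 by 4 -> R0=(4,0,0) value=4
Op 5: inc R0 by 5 -> R0=(9,0,0) value=9
Op 6: inc R2 by 3 -> R2=(0,0,3) value=3
Op 7: inc R2 by 2 -> R2=(0,0,5) value=5
Op 8: inc R2 by 1 -> R2=(0,0,6) value=6
Op 9: inc R1 by 5 -> R1=(0,5,0) value=5
Op 10: merge R0<->R2 -> R0=(9,0,6) R2=(9,0,6)
Op 11: merge R0<->R1 -> R0=(9,5,6) R1=(9,5,6)
Op 12: merge R2<->R0 -> R2=(9,5,6) R0=(9,5,6)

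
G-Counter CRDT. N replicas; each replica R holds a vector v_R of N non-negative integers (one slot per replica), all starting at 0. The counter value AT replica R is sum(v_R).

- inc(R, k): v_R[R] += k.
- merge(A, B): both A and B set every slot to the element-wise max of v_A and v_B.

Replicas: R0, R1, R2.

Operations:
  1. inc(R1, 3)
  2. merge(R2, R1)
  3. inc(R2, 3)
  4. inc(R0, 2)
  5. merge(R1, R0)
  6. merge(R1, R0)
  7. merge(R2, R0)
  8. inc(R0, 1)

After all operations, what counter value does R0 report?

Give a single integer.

Op 1: inc R1 by 3 -> R1=(0,3,0) value=3
Op 2: merge R2<->R1 -> R2=(0,3,0) R1=(0,3,0)
Op 3: inc R2 by 3 -> R2=(0,3,3) value=6
Op 4: inc R0 by 2 -> R0=(2,0,0) value=2
Op 5: merge R1<->R0 -> R1=(2,3,0) R0=(2,3,0)
Op 6: merge R1<->R0 -> R1=(2,3,0) R0=(2,3,0)
Op 7: merge R2<->R0 -> R2=(2,3,3) R0=(2,3,3)
Op 8: inc R0 by 1 -> R0=(3,3,3) value=9

Answer: 9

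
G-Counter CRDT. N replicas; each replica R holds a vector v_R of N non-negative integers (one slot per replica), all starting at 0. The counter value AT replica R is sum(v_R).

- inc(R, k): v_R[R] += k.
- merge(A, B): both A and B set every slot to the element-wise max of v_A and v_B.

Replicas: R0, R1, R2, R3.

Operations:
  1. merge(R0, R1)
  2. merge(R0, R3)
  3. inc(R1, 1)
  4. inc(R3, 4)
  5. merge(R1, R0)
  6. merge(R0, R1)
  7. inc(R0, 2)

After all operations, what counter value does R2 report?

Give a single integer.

Op 1: merge R0<->R1 -> R0=(0,0,0,0) R1=(0,0,0,0)
Op 2: merge R0<->R3 -> R0=(0,0,0,0) R3=(0,0,0,0)
Op 3: inc R1 by 1 -> R1=(0,1,0,0) value=1
Op 4: inc R3 by 4 -> R3=(0,0,0,4) value=4
Op 5: merge R1<->R0 -> R1=(0,1,0,0) R0=(0,1,0,0)
Op 6: merge R0<->R1 -> R0=(0,1,0,0) R1=(0,1,0,0)
Op 7: inc R0 by 2 -> R0=(2,1,0,0) value=3

Answer: 0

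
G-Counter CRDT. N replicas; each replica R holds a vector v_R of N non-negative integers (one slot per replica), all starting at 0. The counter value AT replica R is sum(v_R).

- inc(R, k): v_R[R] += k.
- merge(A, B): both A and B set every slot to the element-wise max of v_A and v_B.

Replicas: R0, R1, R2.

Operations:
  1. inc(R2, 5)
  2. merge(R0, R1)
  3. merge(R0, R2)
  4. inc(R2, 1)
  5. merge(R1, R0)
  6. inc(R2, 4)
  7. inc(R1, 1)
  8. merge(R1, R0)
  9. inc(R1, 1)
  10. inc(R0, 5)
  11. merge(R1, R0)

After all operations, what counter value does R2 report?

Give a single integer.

Answer: 10

Derivation:
Op 1: inc R2 by 5 -> R2=(0,0,5) value=5
Op 2: merge R0<->R1 -> R0=(0,0,0) R1=(0,0,0)
Op 3: merge R0<->R2 -> R0=(0,0,5) R2=(0,0,5)
Op 4: inc R2 by 1 -> R2=(0,0,6) value=6
Op 5: merge R1<->R0 -> R1=(0,0,5) R0=(0,0,5)
Op 6: inc R2 by 4 -> R2=(0,0,10) value=10
Op 7: inc R1 by 1 -> R1=(0,1,5) value=6
Op 8: merge R1<->R0 -> R1=(0,1,5) R0=(0,1,5)
Op 9: inc R1 by 1 -> R1=(0,2,5) value=7
Op 10: inc R0 by 5 -> R0=(5,1,5) value=11
Op 11: merge R1<->R0 -> R1=(5,2,5) R0=(5,2,5)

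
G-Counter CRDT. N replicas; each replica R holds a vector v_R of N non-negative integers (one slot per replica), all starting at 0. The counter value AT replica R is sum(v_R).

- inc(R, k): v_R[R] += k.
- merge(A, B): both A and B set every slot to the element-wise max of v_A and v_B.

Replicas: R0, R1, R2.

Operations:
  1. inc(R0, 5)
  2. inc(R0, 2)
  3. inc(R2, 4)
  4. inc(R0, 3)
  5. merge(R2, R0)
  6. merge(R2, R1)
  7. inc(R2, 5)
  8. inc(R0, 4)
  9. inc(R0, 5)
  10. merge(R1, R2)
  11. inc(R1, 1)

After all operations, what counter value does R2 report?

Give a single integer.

Answer: 19

Derivation:
Op 1: inc R0 by 5 -> R0=(5,0,0) value=5
Op 2: inc R0 by 2 -> R0=(7,0,0) value=7
Op 3: inc R2 by 4 -> R2=(0,0,4) value=4
Op 4: inc R0 by 3 -> R0=(10,0,0) value=10
Op 5: merge R2<->R0 -> R2=(10,0,4) R0=(10,0,4)
Op 6: merge R2<->R1 -> R2=(10,0,4) R1=(10,0,4)
Op 7: inc R2 by 5 -> R2=(10,0,9) value=19
Op 8: inc R0 by 4 -> R0=(14,0,4) value=18
Op 9: inc R0 by 5 -> R0=(19,0,4) value=23
Op 10: merge R1<->R2 -> R1=(10,0,9) R2=(10,0,9)
Op 11: inc R1 by 1 -> R1=(10,1,9) value=20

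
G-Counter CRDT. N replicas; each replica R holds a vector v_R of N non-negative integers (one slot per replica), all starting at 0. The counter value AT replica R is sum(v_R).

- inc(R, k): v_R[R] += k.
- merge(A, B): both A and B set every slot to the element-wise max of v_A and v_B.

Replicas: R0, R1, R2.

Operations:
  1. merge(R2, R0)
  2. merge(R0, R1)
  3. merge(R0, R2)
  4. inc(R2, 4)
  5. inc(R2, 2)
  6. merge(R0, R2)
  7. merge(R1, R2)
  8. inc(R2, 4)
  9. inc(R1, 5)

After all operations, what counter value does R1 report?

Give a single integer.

Op 1: merge R2<->R0 -> R2=(0,0,0) R0=(0,0,0)
Op 2: merge R0<->R1 -> R0=(0,0,0) R1=(0,0,0)
Op 3: merge R0<->R2 -> R0=(0,0,0) R2=(0,0,0)
Op 4: inc R2 by 4 -> R2=(0,0,4) value=4
Op 5: inc R2 by 2 -> R2=(0,0,6) value=6
Op 6: merge R0<->R2 -> R0=(0,0,6) R2=(0,0,6)
Op 7: merge R1<->R2 -> R1=(0,0,6) R2=(0,0,6)
Op 8: inc R2 by 4 -> R2=(0,0,10) value=10
Op 9: inc R1 by 5 -> R1=(0,5,6) value=11

Answer: 11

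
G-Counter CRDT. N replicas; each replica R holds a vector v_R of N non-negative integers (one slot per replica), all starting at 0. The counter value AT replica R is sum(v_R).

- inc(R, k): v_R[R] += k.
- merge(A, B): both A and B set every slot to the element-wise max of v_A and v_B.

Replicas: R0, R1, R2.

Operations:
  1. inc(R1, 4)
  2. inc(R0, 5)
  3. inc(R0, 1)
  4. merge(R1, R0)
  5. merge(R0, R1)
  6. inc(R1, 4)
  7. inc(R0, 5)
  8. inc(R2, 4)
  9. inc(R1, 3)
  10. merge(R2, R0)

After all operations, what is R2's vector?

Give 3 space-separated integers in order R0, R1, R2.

Answer: 11 4 4

Derivation:
Op 1: inc R1 by 4 -> R1=(0,4,0) value=4
Op 2: inc R0 by 5 -> R0=(5,0,0) value=5
Op 3: inc R0 by 1 -> R0=(6,0,0) value=6
Op 4: merge R1<->R0 -> R1=(6,4,0) R0=(6,4,0)
Op 5: merge R0<->R1 -> R0=(6,4,0) R1=(6,4,0)
Op 6: inc R1 by 4 -> R1=(6,8,0) value=14
Op 7: inc R0 by 5 -> R0=(11,4,0) value=15
Op 8: inc R2 by 4 -> R2=(0,0,4) value=4
Op 9: inc R1 by 3 -> R1=(6,11,0) value=17
Op 10: merge R2<->R0 -> R2=(11,4,4) R0=(11,4,4)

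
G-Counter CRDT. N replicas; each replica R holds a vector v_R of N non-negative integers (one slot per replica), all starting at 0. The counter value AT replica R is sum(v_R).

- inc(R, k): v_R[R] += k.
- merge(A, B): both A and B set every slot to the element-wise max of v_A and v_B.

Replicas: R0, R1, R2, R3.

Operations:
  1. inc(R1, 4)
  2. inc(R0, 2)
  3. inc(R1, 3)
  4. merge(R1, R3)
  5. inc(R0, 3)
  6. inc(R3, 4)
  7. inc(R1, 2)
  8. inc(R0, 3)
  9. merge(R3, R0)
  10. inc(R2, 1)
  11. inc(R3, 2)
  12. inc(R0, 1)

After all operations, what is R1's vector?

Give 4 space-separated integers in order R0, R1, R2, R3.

Op 1: inc R1 by 4 -> R1=(0,4,0,0) value=4
Op 2: inc R0 by 2 -> R0=(2,0,0,0) value=2
Op 3: inc R1 by 3 -> R1=(0,7,0,0) value=7
Op 4: merge R1<->R3 -> R1=(0,7,0,0) R3=(0,7,0,0)
Op 5: inc R0 by 3 -> R0=(5,0,0,0) value=5
Op 6: inc R3 by 4 -> R3=(0,7,0,4) value=11
Op 7: inc R1 by 2 -> R1=(0,9,0,0) value=9
Op 8: inc R0 by 3 -> R0=(8,0,0,0) value=8
Op 9: merge R3<->R0 -> R3=(8,7,0,4) R0=(8,7,0,4)
Op 10: inc R2 by 1 -> R2=(0,0,1,0) value=1
Op 11: inc R3 by 2 -> R3=(8,7,0,6) value=21
Op 12: inc R0 by 1 -> R0=(9,7,0,4) value=20

Answer: 0 9 0 0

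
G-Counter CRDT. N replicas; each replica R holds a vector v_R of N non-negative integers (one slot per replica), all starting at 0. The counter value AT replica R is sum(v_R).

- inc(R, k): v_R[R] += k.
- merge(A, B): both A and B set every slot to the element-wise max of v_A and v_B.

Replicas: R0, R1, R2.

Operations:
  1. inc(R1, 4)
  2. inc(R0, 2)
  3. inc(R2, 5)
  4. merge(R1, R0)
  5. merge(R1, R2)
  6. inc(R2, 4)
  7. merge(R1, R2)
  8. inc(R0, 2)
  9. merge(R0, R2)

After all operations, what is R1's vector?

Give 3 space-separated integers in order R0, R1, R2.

Op 1: inc R1 by 4 -> R1=(0,4,0) value=4
Op 2: inc R0 by 2 -> R0=(2,0,0) value=2
Op 3: inc R2 by 5 -> R2=(0,0,5) value=5
Op 4: merge R1<->R0 -> R1=(2,4,0) R0=(2,4,0)
Op 5: merge R1<->R2 -> R1=(2,4,5) R2=(2,4,5)
Op 6: inc R2 by 4 -> R2=(2,4,9) value=15
Op 7: merge R1<->R2 -> R1=(2,4,9) R2=(2,4,9)
Op 8: inc R0 by 2 -> R0=(4,4,0) value=8
Op 9: merge R0<->R2 -> R0=(4,4,9) R2=(4,4,9)

Answer: 2 4 9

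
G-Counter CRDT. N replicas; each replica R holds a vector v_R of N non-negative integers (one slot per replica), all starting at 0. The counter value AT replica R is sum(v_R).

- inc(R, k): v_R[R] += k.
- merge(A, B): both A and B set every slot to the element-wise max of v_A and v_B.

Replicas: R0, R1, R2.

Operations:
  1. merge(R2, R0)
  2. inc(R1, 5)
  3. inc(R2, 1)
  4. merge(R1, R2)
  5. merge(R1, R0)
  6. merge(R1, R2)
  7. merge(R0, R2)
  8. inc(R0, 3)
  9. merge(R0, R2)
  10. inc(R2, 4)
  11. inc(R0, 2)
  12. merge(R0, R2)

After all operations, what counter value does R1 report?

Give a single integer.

Op 1: merge R2<->R0 -> R2=(0,0,0) R0=(0,0,0)
Op 2: inc R1 by 5 -> R1=(0,5,0) value=5
Op 3: inc R2 by 1 -> R2=(0,0,1) value=1
Op 4: merge R1<->R2 -> R1=(0,5,1) R2=(0,5,1)
Op 5: merge R1<->R0 -> R1=(0,5,1) R0=(0,5,1)
Op 6: merge R1<->R2 -> R1=(0,5,1) R2=(0,5,1)
Op 7: merge R0<->R2 -> R0=(0,5,1) R2=(0,5,1)
Op 8: inc R0 by 3 -> R0=(3,5,1) value=9
Op 9: merge R0<->R2 -> R0=(3,5,1) R2=(3,5,1)
Op 10: inc R2 by 4 -> R2=(3,5,5) value=13
Op 11: inc R0 by 2 -> R0=(5,5,1) value=11
Op 12: merge R0<->R2 -> R0=(5,5,5) R2=(5,5,5)

Answer: 6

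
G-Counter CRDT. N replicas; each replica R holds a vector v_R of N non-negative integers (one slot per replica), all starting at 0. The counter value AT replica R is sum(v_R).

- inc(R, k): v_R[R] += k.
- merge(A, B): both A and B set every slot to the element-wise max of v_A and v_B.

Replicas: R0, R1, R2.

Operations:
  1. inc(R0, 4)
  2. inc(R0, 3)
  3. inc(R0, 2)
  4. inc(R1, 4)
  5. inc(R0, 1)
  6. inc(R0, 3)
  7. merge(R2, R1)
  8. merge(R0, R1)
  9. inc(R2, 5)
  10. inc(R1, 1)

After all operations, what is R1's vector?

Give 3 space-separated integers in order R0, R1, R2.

Answer: 13 5 0

Derivation:
Op 1: inc R0 by 4 -> R0=(4,0,0) value=4
Op 2: inc R0 by 3 -> R0=(7,0,0) value=7
Op 3: inc R0 by 2 -> R0=(9,0,0) value=9
Op 4: inc R1 by 4 -> R1=(0,4,0) value=4
Op 5: inc R0 by 1 -> R0=(10,0,0) value=10
Op 6: inc R0 by 3 -> R0=(13,0,0) value=13
Op 7: merge R2<->R1 -> R2=(0,4,0) R1=(0,4,0)
Op 8: merge R0<->R1 -> R0=(13,4,0) R1=(13,4,0)
Op 9: inc R2 by 5 -> R2=(0,4,5) value=9
Op 10: inc R1 by 1 -> R1=(13,5,0) value=18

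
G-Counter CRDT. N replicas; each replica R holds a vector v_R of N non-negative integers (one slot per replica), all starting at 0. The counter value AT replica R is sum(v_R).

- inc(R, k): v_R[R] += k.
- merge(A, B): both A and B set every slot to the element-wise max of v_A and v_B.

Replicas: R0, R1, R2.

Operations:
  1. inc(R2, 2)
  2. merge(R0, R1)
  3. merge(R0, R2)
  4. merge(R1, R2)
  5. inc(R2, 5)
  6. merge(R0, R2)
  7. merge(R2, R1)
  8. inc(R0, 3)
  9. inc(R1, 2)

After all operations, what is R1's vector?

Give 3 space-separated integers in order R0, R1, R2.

Answer: 0 2 7

Derivation:
Op 1: inc R2 by 2 -> R2=(0,0,2) value=2
Op 2: merge R0<->R1 -> R0=(0,0,0) R1=(0,0,0)
Op 3: merge R0<->R2 -> R0=(0,0,2) R2=(0,0,2)
Op 4: merge R1<->R2 -> R1=(0,0,2) R2=(0,0,2)
Op 5: inc R2 by 5 -> R2=(0,0,7) value=7
Op 6: merge R0<->R2 -> R0=(0,0,7) R2=(0,0,7)
Op 7: merge R2<->R1 -> R2=(0,0,7) R1=(0,0,7)
Op 8: inc R0 by 3 -> R0=(3,0,7) value=10
Op 9: inc R1 by 2 -> R1=(0,2,7) value=9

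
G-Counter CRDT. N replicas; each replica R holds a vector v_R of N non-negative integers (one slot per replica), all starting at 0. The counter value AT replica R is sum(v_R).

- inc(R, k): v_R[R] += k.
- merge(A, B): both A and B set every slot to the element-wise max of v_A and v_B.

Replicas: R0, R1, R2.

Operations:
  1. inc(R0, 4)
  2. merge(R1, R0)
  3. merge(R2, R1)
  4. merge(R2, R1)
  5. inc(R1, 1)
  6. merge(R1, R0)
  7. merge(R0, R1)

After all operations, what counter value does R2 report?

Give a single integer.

Op 1: inc R0 by 4 -> R0=(4,0,0) value=4
Op 2: merge R1<->R0 -> R1=(4,0,0) R0=(4,0,0)
Op 3: merge R2<->R1 -> R2=(4,0,0) R1=(4,0,0)
Op 4: merge R2<->R1 -> R2=(4,0,0) R1=(4,0,0)
Op 5: inc R1 by 1 -> R1=(4,1,0) value=5
Op 6: merge R1<->R0 -> R1=(4,1,0) R0=(4,1,0)
Op 7: merge R0<->R1 -> R0=(4,1,0) R1=(4,1,0)

Answer: 4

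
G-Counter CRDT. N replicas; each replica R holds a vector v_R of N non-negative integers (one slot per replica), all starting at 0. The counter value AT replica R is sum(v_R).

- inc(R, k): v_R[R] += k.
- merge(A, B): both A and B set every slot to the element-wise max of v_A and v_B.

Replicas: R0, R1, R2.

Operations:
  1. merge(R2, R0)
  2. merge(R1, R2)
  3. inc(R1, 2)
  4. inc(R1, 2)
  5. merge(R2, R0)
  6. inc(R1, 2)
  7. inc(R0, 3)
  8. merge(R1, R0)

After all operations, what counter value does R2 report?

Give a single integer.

Op 1: merge R2<->R0 -> R2=(0,0,0) R0=(0,0,0)
Op 2: merge R1<->R2 -> R1=(0,0,0) R2=(0,0,0)
Op 3: inc R1 by 2 -> R1=(0,2,0) value=2
Op 4: inc R1 by 2 -> R1=(0,4,0) value=4
Op 5: merge R2<->R0 -> R2=(0,0,0) R0=(0,0,0)
Op 6: inc R1 by 2 -> R1=(0,6,0) value=6
Op 7: inc R0 by 3 -> R0=(3,0,0) value=3
Op 8: merge R1<->R0 -> R1=(3,6,0) R0=(3,6,0)

Answer: 0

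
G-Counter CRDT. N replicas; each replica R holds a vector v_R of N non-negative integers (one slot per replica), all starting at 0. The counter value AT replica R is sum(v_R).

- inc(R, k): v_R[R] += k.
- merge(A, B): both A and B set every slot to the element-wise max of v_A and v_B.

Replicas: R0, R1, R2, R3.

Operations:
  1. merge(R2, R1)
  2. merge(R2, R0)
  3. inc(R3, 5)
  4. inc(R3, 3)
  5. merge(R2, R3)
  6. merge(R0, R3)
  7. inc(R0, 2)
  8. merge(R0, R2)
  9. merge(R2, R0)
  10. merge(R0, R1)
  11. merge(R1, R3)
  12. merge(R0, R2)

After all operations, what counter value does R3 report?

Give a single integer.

Op 1: merge R2<->R1 -> R2=(0,0,0,0) R1=(0,0,0,0)
Op 2: merge R2<->R0 -> R2=(0,0,0,0) R0=(0,0,0,0)
Op 3: inc R3 by 5 -> R3=(0,0,0,5) value=5
Op 4: inc R3 by 3 -> R3=(0,0,0,8) value=8
Op 5: merge R2<->R3 -> R2=(0,0,0,8) R3=(0,0,0,8)
Op 6: merge R0<->R3 -> R0=(0,0,0,8) R3=(0,0,0,8)
Op 7: inc R0 by 2 -> R0=(2,0,0,8) value=10
Op 8: merge R0<->R2 -> R0=(2,0,0,8) R2=(2,0,0,8)
Op 9: merge R2<->R0 -> R2=(2,0,0,8) R0=(2,0,0,8)
Op 10: merge R0<->R1 -> R0=(2,0,0,8) R1=(2,0,0,8)
Op 11: merge R1<->R3 -> R1=(2,0,0,8) R3=(2,0,0,8)
Op 12: merge R0<->R2 -> R0=(2,0,0,8) R2=(2,0,0,8)

Answer: 10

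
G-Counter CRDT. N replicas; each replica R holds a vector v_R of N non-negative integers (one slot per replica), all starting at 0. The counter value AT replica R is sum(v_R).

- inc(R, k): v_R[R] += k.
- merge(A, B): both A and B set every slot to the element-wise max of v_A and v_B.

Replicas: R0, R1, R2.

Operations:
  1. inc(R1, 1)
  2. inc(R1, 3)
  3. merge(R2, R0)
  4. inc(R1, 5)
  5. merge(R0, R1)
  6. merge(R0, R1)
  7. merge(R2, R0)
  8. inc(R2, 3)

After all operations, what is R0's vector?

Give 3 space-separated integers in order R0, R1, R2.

Answer: 0 9 0

Derivation:
Op 1: inc R1 by 1 -> R1=(0,1,0) value=1
Op 2: inc R1 by 3 -> R1=(0,4,0) value=4
Op 3: merge R2<->R0 -> R2=(0,0,0) R0=(0,0,0)
Op 4: inc R1 by 5 -> R1=(0,9,0) value=9
Op 5: merge R0<->R1 -> R0=(0,9,0) R1=(0,9,0)
Op 6: merge R0<->R1 -> R0=(0,9,0) R1=(0,9,0)
Op 7: merge R2<->R0 -> R2=(0,9,0) R0=(0,9,0)
Op 8: inc R2 by 3 -> R2=(0,9,3) value=12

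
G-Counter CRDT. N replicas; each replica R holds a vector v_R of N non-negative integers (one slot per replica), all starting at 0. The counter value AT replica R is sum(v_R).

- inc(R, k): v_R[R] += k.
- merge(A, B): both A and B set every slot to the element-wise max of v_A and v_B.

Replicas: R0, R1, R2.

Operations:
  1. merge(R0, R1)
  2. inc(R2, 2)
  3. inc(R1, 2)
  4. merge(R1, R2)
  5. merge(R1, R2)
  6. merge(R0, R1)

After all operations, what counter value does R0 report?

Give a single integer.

Op 1: merge R0<->R1 -> R0=(0,0,0) R1=(0,0,0)
Op 2: inc R2 by 2 -> R2=(0,0,2) value=2
Op 3: inc R1 by 2 -> R1=(0,2,0) value=2
Op 4: merge R1<->R2 -> R1=(0,2,2) R2=(0,2,2)
Op 5: merge R1<->R2 -> R1=(0,2,2) R2=(0,2,2)
Op 6: merge R0<->R1 -> R0=(0,2,2) R1=(0,2,2)

Answer: 4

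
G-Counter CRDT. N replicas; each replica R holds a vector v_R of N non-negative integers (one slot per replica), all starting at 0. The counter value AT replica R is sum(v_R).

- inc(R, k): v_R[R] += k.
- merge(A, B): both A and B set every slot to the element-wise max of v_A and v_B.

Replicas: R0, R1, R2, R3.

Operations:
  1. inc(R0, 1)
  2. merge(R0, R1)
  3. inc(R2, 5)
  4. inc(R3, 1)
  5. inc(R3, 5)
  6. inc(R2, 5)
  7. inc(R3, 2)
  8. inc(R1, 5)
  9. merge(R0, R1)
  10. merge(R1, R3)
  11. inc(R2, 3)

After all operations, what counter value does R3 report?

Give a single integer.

Answer: 14

Derivation:
Op 1: inc R0 by 1 -> R0=(1,0,0,0) value=1
Op 2: merge R0<->R1 -> R0=(1,0,0,0) R1=(1,0,0,0)
Op 3: inc R2 by 5 -> R2=(0,0,5,0) value=5
Op 4: inc R3 by 1 -> R3=(0,0,0,1) value=1
Op 5: inc R3 by 5 -> R3=(0,0,0,6) value=6
Op 6: inc R2 by 5 -> R2=(0,0,10,0) value=10
Op 7: inc R3 by 2 -> R3=(0,0,0,8) value=8
Op 8: inc R1 by 5 -> R1=(1,5,0,0) value=6
Op 9: merge R0<->R1 -> R0=(1,5,0,0) R1=(1,5,0,0)
Op 10: merge R1<->R3 -> R1=(1,5,0,8) R3=(1,5,0,8)
Op 11: inc R2 by 3 -> R2=(0,0,13,0) value=13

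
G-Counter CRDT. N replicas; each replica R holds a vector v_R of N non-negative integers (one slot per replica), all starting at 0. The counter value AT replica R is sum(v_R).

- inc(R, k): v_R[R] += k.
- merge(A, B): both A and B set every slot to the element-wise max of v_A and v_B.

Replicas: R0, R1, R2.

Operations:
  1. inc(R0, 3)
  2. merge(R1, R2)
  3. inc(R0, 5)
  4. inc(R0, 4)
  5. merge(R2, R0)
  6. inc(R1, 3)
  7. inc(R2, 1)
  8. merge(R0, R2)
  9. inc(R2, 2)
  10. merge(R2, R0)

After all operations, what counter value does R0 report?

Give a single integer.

Op 1: inc R0 by 3 -> R0=(3,0,0) value=3
Op 2: merge R1<->R2 -> R1=(0,0,0) R2=(0,0,0)
Op 3: inc R0 by 5 -> R0=(8,0,0) value=8
Op 4: inc R0 by 4 -> R0=(12,0,0) value=12
Op 5: merge R2<->R0 -> R2=(12,0,0) R0=(12,0,0)
Op 6: inc R1 by 3 -> R1=(0,3,0) value=3
Op 7: inc R2 by 1 -> R2=(12,0,1) value=13
Op 8: merge R0<->R2 -> R0=(12,0,1) R2=(12,0,1)
Op 9: inc R2 by 2 -> R2=(12,0,3) value=15
Op 10: merge R2<->R0 -> R2=(12,0,3) R0=(12,0,3)

Answer: 15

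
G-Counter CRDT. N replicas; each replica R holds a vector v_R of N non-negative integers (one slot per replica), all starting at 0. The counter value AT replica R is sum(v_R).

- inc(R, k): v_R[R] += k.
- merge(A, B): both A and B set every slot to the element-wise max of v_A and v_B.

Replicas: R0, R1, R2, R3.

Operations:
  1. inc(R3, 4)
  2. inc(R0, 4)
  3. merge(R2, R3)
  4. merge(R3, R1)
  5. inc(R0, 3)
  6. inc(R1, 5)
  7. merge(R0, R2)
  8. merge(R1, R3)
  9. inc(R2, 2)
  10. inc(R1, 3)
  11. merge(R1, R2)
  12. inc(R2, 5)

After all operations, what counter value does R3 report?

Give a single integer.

Op 1: inc R3 by 4 -> R3=(0,0,0,4) value=4
Op 2: inc R0 by 4 -> R0=(4,0,0,0) value=4
Op 3: merge R2<->R3 -> R2=(0,0,0,4) R3=(0,0,0,4)
Op 4: merge R3<->R1 -> R3=(0,0,0,4) R1=(0,0,0,4)
Op 5: inc R0 by 3 -> R0=(7,0,0,0) value=7
Op 6: inc R1 by 5 -> R1=(0,5,0,4) value=9
Op 7: merge R0<->R2 -> R0=(7,0,0,4) R2=(7,0,0,4)
Op 8: merge R1<->R3 -> R1=(0,5,0,4) R3=(0,5,0,4)
Op 9: inc R2 by 2 -> R2=(7,0,2,4) value=13
Op 10: inc R1 by 3 -> R1=(0,8,0,4) value=12
Op 11: merge R1<->R2 -> R1=(7,8,2,4) R2=(7,8,2,4)
Op 12: inc R2 by 5 -> R2=(7,8,7,4) value=26

Answer: 9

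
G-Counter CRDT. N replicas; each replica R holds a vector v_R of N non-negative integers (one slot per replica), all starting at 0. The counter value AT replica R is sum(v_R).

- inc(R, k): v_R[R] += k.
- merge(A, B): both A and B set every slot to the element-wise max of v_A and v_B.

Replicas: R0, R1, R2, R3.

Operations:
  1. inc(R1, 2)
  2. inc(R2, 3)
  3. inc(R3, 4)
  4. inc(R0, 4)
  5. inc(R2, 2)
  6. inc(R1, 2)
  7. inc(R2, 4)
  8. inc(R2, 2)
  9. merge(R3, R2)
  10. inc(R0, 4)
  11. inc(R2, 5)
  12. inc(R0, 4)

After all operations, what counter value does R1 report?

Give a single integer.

Op 1: inc R1 by 2 -> R1=(0,2,0,0) value=2
Op 2: inc R2 by 3 -> R2=(0,0,3,0) value=3
Op 3: inc R3 by 4 -> R3=(0,0,0,4) value=4
Op 4: inc R0 by 4 -> R0=(4,0,0,0) value=4
Op 5: inc R2 by 2 -> R2=(0,0,5,0) value=5
Op 6: inc R1 by 2 -> R1=(0,4,0,0) value=4
Op 7: inc R2 by 4 -> R2=(0,0,9,0) value=9
Op 8: inc R2 by 2 -> R2=(0,0,11,0) value=11
Op 9: merge R3<->R2 -> R3=(0,0,11,4) R2=(0,0,11,4)
Op 10: inc R0 by 4 -> R0=(8,0,0,0) value=8
Op 11: inc R2 by 5 -> R2=(0,0,16,4) value=20
Op 12: inc R0 by 4 -> R0=(12,0,0,0) value=12

Answer: 4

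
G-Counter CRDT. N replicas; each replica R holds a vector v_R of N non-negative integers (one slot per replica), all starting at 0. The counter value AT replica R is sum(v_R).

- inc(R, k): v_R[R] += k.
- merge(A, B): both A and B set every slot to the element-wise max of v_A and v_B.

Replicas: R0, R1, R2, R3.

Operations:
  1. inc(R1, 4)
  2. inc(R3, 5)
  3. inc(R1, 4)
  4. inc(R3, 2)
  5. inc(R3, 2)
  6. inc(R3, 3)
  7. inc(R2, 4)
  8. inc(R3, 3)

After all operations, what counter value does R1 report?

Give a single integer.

Op 1: inc R1 by 4 -> R1=(0,4,0,0) value=4
Op 2: inc R3 by 5 -> R3=(0,0,0,5) value=5
Op 3: inc R1 by 4 -> R1=(0,8,0,0) value=8
Op 4: inc R3 by 2 -> R3=(0,0,0,7) value=7
Op 5: inc R3 by 2 -> R3=(0,0,0,9) value=9
Op 6: inc R3 by 3 -> R3=(0,0,0,12) value=12
Op 7: inc R2 by 4 -> R2=(0,0,4,0) value=4
Op 8: inc R3 by 3 -> R3=(0,0,0,15) value=15

Answer: 8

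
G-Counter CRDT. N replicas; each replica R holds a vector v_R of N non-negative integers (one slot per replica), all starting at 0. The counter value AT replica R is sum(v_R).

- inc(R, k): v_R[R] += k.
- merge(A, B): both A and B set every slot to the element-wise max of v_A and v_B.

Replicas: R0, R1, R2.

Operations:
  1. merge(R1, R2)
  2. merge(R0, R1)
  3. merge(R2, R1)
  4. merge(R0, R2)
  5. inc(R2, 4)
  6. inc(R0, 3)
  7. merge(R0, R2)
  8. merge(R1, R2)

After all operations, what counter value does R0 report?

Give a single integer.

Answer: 7

Derivation:
Op 1: merge R1<->R2 -> R1=(0,0,0) R2=(0,0,0)
Op 2: merge R0<->R1 -> R0=(0,0,0) R1=(0,0,0)
Op 3: merge R2<->R1 -> R2=(0,0,0) R1=(0,0,0)
Op 4: merge R0<->R2 -> R0=(0,0,0) R2=(0,0,0)
Op 5: inc R2 by 4 -> R2=(0,0,4) value=4
Op 6: inc R0 by 3 -> R0=(3,0,0) value=3
Op 7: merge R0<->R2 -> R0=(3,0,4) R2=(3,0,4)
Op 8: merge R1<->R2 -> R1=(3,0,4) R2=(3,0,4)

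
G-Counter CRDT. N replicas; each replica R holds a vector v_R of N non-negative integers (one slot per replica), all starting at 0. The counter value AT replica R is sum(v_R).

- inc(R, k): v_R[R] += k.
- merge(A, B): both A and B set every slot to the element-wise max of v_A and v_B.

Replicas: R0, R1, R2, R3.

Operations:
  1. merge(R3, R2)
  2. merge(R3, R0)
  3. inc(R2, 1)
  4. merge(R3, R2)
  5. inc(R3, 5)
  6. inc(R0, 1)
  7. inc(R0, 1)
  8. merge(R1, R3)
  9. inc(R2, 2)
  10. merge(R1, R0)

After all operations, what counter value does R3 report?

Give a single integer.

Answer: 6

Derivation:
Op 1: merge R3<->R2 -> R3=(0,0,0,0) R2=(0,0,0,0)
Op 2: merge R3<->R0 -> R3=(0,0,0,0) R0=(0,0,0,0)
Op 3: inc R2 by 1 -> R2=(0,0,1,0) value=1
Op 4: merge R3<->R2 -> R3=(0,0,1,0) R2=(0,0,1,0)
Op 5: inc R3 by 5 -> R3=(0,0,1,5) value=6
Op 6: inc R0 by 1 -> R0=(1,0,0,0) value=1
Op 7: inc R0 by 1 -> R0=(2,0,0,0) value=2
Op 8: merge R1<->R3 -> R1=(0,0,1,5) R3=(0,0,1,5)
Op 9: inc R2 by 2 -> R2=(0,0,3,0) value=3
Op 10: merge R1<->R0 -> R1=(2,0,1,5) R0=(2,0,1,5)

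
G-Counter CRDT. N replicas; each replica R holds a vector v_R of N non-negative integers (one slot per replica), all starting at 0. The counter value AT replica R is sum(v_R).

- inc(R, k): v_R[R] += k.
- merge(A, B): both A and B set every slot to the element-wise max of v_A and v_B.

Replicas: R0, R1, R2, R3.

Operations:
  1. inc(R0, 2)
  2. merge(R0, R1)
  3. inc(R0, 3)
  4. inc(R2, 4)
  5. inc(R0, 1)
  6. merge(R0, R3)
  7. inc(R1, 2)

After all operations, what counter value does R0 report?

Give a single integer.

Answer: 6

Derivation:
Op 1: inc R0 by 2 -> R0=(2,0,0,0) value=2
Op 2: merge R0<->R1 -> R0=(2,0,0,0) R1=(2,0,0,0)
Op 3: inc R0 by 3 -> R0=(5,0,0,0) value=5
Op 4: inc R2 by 4 -> R2=(0,0,4,0) value=4
Op 5: inc R0 by 1 -> R0=(6,0,0,0) value=6
Op 6: merge R0<->R3 -> R0=(6,0,0,0) R3=(6,0,0,0)
Op 7: inc R1 by 2 -> R1=(2,2,0,0) value=4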